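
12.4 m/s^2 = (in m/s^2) 12.4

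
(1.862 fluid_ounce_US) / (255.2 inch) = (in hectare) 8.495e-10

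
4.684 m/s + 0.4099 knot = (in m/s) 4.895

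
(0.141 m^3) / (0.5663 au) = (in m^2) 1.664e-12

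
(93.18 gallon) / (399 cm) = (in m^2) 0.0884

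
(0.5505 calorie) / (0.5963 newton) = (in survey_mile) 0.0024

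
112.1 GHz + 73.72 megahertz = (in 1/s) 1.122e+11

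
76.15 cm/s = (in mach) 0.002236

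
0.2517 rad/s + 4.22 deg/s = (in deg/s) 18.64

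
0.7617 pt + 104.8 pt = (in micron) 3.724e+04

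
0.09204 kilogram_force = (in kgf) 0.09204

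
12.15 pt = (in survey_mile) 2.663e-06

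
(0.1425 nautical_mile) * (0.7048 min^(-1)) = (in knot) 6.026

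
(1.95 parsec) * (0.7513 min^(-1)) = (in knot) 1.465e+15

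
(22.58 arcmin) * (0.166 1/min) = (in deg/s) 0.001041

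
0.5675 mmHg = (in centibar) 0.07566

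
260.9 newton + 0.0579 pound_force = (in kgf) 26.63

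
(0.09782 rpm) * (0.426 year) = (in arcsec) 2.839e+10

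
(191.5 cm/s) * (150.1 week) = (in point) 4.928e+11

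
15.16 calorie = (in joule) 63.43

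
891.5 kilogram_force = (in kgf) 891.5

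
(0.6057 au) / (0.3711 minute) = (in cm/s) 4.069e+11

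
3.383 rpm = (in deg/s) 20.3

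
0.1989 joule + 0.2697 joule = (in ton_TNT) 1.12e-10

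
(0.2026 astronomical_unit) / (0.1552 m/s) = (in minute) 3.255e+09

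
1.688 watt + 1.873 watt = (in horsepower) 0.004775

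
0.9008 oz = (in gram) 25.54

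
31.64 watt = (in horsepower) 0.04243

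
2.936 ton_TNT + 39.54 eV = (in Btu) 1.164e+07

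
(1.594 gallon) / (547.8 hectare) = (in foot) 3.614e-09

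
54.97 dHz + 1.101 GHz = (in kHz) 1.101e+06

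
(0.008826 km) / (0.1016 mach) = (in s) 0.2551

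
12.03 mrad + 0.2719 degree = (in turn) 0.00267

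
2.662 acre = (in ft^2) 1.16e+05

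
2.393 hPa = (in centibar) 0.2393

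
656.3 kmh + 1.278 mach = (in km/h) 2223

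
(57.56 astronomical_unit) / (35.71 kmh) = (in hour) 2.411e+08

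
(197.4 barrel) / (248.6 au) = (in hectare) 8.439e-17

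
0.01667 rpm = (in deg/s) 0.1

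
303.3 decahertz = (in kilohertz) 3.033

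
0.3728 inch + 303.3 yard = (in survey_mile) 0.1723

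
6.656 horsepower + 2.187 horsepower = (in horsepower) 8.843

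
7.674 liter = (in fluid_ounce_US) 259.5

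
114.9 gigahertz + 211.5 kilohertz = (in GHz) 114.9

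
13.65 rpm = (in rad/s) 1.429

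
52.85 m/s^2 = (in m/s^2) 52.85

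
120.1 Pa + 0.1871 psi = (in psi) 0.2045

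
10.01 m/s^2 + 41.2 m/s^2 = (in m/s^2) 51.21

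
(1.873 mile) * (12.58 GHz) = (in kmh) 1.365e+14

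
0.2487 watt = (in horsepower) 0.0003335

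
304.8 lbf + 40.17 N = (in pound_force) 313.8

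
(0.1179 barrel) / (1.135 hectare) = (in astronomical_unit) 1.104e-17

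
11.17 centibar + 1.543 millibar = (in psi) 1.642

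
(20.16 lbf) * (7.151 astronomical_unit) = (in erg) 9.593e+20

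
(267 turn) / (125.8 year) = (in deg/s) 2.423e-05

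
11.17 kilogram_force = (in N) 109.5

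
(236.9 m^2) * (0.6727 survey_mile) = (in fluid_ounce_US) 8.672e+09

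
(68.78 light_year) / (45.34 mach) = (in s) 4.215e+13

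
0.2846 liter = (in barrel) 0.00179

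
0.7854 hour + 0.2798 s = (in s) 2828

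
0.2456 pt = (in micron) 86.64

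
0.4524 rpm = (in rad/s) 0.04738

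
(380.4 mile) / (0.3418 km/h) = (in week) 10.66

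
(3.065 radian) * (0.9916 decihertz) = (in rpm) 2.902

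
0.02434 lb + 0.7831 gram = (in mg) 1.182e+04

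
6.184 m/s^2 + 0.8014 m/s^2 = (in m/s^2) 6.985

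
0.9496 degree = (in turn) 0.002638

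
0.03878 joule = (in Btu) 3.676e-05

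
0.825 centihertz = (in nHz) 8.25e+06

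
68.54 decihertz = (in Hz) 6.854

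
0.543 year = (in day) 198.2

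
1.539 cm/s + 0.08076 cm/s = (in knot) 0.03149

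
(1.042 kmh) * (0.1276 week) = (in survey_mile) 13.88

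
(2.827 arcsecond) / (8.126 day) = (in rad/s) 1.952e-11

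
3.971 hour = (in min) 238.3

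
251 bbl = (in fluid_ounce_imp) 1.404e+06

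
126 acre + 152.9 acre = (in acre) 278.9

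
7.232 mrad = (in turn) 0.001151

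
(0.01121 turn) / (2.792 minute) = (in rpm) 0.004015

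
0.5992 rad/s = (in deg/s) 34.33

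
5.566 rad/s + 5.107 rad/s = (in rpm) 101.9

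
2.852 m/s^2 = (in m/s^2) 2.852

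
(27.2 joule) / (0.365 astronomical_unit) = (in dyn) 4.981e-05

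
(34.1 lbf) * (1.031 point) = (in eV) 3.443e+17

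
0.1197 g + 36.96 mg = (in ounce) 0.005526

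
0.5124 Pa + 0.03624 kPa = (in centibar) 0.03675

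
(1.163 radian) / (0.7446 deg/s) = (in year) 2.838e-06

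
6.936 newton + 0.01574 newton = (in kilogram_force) 0.7089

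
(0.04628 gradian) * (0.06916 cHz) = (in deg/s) 2.881e-05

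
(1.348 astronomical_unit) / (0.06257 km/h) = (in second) 1.16e+13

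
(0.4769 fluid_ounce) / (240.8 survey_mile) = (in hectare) 3.639e-15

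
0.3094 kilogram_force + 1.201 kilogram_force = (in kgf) 1.51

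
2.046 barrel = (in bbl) 2.046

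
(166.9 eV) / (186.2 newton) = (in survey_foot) 4.712e-19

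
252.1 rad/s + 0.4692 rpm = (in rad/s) 252.1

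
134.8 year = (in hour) 1.181e+06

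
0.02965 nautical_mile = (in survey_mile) 0.03412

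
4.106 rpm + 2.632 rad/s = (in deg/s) 175.4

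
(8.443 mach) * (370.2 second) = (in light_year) 1.125e-10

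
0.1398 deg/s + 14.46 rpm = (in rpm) 14.48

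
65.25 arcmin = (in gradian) 1.208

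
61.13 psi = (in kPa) 421.5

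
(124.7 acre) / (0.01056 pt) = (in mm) 1.355e+14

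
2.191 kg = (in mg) 2.191e+06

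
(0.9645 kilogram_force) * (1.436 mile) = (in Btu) 20.72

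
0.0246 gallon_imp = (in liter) 0.1118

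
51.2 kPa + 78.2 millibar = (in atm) 0.5825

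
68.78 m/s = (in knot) 133.7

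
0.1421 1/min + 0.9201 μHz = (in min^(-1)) 0.1422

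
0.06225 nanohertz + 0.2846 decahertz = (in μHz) 2.846e+06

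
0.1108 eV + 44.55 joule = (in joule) 44.55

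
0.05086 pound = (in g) 23.07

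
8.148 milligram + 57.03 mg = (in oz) 0.002299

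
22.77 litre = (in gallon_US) 6.015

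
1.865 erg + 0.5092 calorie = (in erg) 2.13e+07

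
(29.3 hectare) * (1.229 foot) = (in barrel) 6.904e+05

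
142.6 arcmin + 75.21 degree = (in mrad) 1354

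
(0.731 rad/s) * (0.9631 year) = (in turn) 3.534e+06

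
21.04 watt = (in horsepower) 0.02822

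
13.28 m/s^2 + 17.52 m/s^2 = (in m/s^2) 30.8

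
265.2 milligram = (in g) 0.2652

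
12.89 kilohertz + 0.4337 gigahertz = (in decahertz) 4.337e+07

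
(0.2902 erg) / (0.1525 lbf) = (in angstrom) 427.8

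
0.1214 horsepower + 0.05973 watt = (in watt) 90.59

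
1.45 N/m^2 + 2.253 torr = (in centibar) 0.3018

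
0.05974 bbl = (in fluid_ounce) 321.2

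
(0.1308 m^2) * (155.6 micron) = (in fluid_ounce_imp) 0.7163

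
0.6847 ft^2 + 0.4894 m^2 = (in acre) 0.0001367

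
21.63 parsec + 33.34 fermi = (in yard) 7.299e+17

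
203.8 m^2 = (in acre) 0.05036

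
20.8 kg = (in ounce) 733.7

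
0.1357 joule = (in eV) 8.47e+17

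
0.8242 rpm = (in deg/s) 4.945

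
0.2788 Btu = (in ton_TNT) 7.03e-08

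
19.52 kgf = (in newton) 191.4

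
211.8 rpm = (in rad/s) 22.18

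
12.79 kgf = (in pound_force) 28.2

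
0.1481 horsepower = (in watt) 110.4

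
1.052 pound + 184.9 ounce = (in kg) 5.719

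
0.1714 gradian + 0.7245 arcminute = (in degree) 0.1663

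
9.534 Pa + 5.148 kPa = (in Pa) 5158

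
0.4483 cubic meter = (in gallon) 118.4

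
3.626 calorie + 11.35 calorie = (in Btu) 0.05939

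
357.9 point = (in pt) 357.9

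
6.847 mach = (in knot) 4532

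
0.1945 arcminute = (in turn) 9.005e-06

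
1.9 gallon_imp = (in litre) 8.638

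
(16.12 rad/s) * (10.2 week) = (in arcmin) 3.419e+11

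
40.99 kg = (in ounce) 1446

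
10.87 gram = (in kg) 0.01087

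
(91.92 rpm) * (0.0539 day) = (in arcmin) 1.541e+08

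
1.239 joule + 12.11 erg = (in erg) 1.239e+07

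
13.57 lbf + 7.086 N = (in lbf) 15.16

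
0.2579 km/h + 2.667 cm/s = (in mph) 0.2199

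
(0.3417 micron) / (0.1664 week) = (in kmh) 1.222e-11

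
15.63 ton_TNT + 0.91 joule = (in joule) 6.54e+10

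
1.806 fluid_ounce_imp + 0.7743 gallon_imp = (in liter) 3.571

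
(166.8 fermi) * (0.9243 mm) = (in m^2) 1.542e-16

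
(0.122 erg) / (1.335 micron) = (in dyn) 913.9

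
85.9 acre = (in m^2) 3.476e+05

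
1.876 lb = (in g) 850.9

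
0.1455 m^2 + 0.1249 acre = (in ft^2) 5442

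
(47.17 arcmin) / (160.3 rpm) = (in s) 0.0008174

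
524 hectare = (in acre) 1295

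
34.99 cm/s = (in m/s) 0.3499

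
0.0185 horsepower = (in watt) 13.8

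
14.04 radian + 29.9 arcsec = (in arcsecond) 2.896e+06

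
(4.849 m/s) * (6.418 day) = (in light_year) 2.842e-10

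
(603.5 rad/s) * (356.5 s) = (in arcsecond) 4.438e+10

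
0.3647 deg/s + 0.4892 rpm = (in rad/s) 0.05759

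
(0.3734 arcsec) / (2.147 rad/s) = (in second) 8.432e-07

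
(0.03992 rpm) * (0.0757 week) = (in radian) 191.4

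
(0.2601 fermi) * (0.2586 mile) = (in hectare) 1.082e-17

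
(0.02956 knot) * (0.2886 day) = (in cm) 3.792e+04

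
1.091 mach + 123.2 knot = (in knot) 845.3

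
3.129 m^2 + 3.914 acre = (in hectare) 1.584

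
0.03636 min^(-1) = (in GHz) 6.06e-13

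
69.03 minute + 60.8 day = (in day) 60.85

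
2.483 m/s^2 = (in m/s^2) 2.483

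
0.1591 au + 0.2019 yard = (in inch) 9.37e+11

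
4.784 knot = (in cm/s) 246.1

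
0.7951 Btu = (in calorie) 200.5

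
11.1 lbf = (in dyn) 4.938e+06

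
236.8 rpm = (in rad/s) 24.8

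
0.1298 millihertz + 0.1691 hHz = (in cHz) 1691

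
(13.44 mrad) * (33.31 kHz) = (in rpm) 4275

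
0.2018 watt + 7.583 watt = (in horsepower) 0.01044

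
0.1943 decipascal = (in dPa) 0.1943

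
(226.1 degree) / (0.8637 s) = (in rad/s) 4.569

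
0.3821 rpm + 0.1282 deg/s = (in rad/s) 0.04225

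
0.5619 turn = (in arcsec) 7.282e+05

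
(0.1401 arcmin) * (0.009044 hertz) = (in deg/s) 2.112e-05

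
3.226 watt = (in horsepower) 0.004326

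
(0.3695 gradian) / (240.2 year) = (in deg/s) 4.39e-11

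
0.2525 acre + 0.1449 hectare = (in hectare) 0.2471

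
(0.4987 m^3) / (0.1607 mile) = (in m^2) 0.001928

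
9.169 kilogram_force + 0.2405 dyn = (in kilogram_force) 9.169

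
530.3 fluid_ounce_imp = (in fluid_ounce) 509.5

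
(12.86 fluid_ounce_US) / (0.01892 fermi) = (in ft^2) 2.164e+14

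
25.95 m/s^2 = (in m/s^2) 25.95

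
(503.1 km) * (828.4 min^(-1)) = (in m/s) 6.946e+06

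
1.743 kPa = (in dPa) 1.743e+04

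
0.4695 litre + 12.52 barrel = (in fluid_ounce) 6.732e+04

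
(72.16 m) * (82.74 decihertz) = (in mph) 1336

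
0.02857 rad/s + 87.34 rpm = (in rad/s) 9.175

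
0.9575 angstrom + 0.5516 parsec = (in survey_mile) 1.058e+13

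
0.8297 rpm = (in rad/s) 0.08689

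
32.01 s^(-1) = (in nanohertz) 3.201e+10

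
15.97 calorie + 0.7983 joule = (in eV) 4.22e+20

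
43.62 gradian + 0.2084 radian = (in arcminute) 3072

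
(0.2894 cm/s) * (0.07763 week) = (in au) 9.083e-10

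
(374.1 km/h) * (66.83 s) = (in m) 6945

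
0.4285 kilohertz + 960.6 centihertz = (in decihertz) 4381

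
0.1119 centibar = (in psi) 0.01623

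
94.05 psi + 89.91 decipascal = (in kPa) 648.5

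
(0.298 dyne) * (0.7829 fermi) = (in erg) 2.333e-14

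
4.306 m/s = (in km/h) 15.5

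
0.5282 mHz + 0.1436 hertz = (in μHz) 1.441e+05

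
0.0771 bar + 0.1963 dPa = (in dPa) 7.71e+04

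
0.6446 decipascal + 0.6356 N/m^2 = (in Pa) 0.7001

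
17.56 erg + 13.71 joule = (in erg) 1.371e+08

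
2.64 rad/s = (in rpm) 25.21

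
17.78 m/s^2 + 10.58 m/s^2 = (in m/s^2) 28.36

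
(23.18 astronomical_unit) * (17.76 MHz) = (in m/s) 6.159e+19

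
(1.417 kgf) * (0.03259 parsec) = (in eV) 8.722e+34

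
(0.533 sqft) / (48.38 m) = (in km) 1.024e-06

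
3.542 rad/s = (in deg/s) 202.9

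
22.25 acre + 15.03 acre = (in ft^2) 1.624e+06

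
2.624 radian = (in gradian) 167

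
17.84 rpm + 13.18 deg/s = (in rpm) 20.04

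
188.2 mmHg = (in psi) 3.639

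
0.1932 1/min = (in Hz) 0.00322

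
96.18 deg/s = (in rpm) 16.03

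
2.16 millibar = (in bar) 0.00216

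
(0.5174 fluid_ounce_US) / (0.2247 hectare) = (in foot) 2.234e-08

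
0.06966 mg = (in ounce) 2.457e-06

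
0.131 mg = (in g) 0.000131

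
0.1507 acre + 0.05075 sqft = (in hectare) 0.06099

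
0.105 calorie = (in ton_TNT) 1.05e-10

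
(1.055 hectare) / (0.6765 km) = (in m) 15.59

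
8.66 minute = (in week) 0.0008591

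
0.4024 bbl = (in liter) 63.98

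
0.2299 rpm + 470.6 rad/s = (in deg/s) 2.696e+04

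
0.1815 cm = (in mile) 1.128e-06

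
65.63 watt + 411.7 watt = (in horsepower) 0.6401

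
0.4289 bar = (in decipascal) 4.289e+05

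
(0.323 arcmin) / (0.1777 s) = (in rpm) 0.005049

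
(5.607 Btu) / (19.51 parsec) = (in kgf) 1.002e-15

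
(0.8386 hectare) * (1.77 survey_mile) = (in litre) 2.389e+10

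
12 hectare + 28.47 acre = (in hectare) 23.52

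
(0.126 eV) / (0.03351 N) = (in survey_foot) 1.976e-18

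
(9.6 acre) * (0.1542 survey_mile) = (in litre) 9.641e+09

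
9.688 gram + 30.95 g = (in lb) 0.08959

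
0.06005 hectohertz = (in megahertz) 6.005e-06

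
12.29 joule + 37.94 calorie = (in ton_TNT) 4.088e-08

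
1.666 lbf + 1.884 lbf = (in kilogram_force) 1.61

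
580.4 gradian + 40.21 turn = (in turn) 41.66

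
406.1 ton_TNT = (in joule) 1.699e+12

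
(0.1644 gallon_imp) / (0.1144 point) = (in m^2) 18.52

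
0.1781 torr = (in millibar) 0.2374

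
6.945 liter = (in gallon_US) 1.835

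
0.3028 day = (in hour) 7.267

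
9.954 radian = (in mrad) 9954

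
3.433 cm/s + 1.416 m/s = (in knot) 2.819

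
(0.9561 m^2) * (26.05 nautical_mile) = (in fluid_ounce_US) 1.56e+09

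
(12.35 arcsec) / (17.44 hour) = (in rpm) 9.107e-09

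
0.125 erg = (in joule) 1.25e-08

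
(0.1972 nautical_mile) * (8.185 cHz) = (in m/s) 29.89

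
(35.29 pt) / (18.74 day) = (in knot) 1.495e-08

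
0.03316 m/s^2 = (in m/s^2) 0.03316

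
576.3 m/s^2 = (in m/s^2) 576.3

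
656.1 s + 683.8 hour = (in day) 28.5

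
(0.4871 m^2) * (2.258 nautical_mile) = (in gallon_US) 5.381e+05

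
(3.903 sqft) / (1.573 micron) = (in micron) 2.305e+11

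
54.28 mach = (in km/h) 6.654e+04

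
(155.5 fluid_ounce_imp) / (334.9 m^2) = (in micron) 13.19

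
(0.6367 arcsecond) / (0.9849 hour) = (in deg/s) 4.988e-08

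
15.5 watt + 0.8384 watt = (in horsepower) 0.02191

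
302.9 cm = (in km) 0.003029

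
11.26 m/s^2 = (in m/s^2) 11.26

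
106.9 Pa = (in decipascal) 1069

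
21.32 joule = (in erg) 2.132e+08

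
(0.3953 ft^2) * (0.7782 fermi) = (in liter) 2.858e-14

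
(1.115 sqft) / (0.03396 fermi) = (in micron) 3.05e+21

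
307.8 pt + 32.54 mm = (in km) 0.0001411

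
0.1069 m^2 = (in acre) 2.642e-05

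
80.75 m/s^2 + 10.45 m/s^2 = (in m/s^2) 91.2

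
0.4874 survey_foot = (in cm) 14.86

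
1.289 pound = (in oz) 20.62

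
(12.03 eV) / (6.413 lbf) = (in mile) 4.198e-23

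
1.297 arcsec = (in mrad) 0.006288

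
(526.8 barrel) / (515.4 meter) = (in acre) 4.016e-05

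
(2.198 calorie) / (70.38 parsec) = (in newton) 4.235e-18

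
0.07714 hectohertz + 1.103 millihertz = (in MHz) 7.715e-06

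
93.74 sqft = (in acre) 0.002152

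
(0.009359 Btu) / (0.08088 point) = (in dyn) 3.461e+10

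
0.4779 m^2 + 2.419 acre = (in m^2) 9790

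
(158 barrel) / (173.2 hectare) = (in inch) 0.000571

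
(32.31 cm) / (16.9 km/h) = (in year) 2.182e-09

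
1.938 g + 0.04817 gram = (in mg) 1986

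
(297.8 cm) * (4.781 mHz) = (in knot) 0.02768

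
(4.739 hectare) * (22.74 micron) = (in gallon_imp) 237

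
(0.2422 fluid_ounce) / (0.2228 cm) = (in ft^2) 0.0346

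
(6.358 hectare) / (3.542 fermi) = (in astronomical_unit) 1.2e+08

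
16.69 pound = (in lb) 16.69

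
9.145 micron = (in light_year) 9.666e-22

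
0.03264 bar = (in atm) 0.03221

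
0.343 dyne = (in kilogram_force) 3.498e-07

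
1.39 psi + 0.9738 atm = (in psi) 15.7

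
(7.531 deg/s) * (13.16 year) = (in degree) 3.125e+09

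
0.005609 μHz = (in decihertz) 5.609e-08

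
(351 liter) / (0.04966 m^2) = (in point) 2.004e+04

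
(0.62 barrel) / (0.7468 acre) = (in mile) 2.027e-08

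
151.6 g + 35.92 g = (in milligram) 1.875e+05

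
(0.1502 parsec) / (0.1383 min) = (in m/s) 5.585e+14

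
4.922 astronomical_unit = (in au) 4.922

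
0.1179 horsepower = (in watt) 87.92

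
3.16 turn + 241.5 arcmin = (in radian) 19.93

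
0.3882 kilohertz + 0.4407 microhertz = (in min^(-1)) 2.329e+04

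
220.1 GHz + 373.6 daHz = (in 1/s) 2.201e+11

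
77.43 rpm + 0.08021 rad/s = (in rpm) 78.2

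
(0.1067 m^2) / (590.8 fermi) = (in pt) 5.119e+14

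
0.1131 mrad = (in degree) 0.00648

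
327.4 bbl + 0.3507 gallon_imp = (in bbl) 327.4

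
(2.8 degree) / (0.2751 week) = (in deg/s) 1.683e-05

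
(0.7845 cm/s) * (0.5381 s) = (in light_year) 4.462e-19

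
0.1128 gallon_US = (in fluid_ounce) 14.44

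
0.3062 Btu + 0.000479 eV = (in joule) 323.1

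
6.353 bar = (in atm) 6.27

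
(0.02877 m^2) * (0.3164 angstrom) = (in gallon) 2.405e-10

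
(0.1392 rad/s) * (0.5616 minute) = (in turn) 0.7465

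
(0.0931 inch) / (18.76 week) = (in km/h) 7.503e-10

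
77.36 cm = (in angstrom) 7.736e+09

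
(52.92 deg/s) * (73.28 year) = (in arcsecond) 4.403e+14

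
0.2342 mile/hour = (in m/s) 0.1047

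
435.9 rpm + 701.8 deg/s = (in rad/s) 57.9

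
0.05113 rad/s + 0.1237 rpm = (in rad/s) 0.06408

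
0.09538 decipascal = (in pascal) 0.009538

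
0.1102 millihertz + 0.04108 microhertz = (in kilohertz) 1.102e-07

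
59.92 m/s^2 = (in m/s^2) 59.92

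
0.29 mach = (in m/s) 98.74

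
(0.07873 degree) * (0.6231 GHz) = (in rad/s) 8.562e+05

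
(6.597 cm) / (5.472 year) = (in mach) 1.123e-12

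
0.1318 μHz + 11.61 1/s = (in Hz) 11.61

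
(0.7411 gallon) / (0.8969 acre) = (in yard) 8.453e-07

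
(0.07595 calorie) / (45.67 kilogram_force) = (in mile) 4.409e-07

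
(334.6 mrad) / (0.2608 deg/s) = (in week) 0.0001215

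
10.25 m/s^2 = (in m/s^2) 10.25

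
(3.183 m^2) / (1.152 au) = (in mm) 1.847e-08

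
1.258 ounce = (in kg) 0.03566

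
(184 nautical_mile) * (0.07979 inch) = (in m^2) 690.6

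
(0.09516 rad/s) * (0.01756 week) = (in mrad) 1.011e+06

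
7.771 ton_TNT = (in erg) 3.251e+17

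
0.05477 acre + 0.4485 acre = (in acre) 0.5033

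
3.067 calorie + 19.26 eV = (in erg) 1.283e+08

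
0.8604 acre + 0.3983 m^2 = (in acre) 0.8605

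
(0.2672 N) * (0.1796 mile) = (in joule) 77.23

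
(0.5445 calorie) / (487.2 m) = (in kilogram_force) 0.0004768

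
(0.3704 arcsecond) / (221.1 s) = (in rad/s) 8.122e-09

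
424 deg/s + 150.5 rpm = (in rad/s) 23.16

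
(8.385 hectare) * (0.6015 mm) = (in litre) 5.044e+04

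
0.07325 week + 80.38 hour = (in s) 3.337e+05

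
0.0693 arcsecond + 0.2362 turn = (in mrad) 1484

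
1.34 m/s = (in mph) 2.997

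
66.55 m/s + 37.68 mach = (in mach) 37.88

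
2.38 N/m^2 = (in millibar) 0.0238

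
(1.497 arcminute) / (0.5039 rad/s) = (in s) 0.0008642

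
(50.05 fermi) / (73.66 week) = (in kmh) 4.044e-21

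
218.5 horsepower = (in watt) 1.629e+05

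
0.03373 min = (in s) 2.024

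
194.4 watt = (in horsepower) 0.2607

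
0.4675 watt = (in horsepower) 0.0006269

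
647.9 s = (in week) 0.001071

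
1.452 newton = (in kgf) 0.1481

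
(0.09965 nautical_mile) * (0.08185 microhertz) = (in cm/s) 0.001511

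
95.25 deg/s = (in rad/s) 1.662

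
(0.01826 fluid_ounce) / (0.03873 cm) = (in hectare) 1.394e-07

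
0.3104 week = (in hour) 52.15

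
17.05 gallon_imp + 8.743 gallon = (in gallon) 29.22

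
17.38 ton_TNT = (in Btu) 6.892e+07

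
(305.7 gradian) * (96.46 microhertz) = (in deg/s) 0.02654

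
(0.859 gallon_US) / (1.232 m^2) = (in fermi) 2.639e+12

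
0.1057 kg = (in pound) 0.233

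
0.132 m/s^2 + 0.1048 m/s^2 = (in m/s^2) 0.2368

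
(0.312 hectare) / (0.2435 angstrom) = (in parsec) 0.004152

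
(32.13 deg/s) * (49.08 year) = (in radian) 8.68e+08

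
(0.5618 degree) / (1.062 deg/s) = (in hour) 0.0001469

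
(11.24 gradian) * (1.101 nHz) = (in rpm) 1.856e-09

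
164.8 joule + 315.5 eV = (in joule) 164.8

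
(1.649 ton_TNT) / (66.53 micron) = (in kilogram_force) 1.057e+13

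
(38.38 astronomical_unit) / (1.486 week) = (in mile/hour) 1.429e+07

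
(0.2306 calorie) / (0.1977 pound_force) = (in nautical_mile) 0.0005924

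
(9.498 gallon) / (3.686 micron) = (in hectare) 0.9754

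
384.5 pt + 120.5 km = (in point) 3.416e+08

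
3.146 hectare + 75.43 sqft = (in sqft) 3.387e+05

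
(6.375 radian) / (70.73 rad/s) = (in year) 2.858e-09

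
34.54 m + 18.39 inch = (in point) 9.923e+04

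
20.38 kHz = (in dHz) 2.038e+05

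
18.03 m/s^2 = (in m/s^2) 18.03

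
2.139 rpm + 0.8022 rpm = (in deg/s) 17.65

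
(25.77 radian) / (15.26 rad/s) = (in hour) 0.0004691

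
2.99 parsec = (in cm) 9.226e+18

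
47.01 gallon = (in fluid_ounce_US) 6017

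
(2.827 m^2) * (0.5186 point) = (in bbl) 0.003253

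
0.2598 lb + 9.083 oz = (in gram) 375.3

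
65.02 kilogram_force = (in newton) 637.6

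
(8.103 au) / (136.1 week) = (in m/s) 1.473e+04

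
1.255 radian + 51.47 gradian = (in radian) 2.063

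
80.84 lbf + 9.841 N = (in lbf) 83.05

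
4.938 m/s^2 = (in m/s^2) 4.938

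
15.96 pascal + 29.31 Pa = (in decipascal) 452.7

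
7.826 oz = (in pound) 0.4891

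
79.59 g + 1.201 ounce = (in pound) 0.2505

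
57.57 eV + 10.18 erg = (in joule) 1.018e-06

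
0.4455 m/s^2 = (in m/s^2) 0.4455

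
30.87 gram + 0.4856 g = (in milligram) 3.136e+04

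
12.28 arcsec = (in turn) 9.475e-06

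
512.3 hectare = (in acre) 1266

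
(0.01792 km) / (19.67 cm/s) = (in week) 0.0001506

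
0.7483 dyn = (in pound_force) 1.682e-06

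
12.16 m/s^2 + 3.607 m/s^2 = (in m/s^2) 15.77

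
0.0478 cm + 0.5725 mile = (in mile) 0.5725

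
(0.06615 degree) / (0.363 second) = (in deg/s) 0.1822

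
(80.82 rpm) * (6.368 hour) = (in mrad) 1.94e+08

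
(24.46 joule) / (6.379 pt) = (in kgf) 1108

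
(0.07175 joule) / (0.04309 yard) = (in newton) 1.821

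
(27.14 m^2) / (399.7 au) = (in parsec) 1.471e-29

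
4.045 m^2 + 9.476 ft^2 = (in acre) 0.001217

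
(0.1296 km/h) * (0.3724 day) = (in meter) 1158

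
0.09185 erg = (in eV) 5.733e+10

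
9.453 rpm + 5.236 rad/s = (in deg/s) 356.7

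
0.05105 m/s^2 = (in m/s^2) 0.05105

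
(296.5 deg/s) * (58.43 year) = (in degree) 5.463e+11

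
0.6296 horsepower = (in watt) 469.5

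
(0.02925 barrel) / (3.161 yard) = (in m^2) 0.001609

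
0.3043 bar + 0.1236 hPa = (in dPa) 3.044e+05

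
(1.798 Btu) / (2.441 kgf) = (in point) 2.246e+05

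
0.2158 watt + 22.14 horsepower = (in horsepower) 22.14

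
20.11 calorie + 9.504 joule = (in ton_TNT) 2.238e-08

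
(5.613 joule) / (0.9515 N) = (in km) 0.005899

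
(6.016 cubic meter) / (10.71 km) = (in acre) 1.388e-07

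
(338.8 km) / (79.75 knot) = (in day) 0.09558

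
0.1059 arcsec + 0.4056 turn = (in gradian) 162.2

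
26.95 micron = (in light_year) 2.849e-21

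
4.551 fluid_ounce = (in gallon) 0.03555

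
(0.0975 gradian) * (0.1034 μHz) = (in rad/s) 1.584e-10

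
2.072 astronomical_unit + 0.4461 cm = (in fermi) 3.1e+26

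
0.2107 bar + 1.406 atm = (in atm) 1.614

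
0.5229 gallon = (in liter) 1.979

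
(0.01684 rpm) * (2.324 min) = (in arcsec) 5.072e+04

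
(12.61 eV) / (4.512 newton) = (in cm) 4.478e-17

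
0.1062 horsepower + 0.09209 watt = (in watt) 79.29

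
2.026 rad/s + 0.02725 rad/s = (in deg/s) 117.6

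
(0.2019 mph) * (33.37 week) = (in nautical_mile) 983.6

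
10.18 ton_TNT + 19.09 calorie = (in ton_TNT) 10.18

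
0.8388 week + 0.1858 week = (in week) 1.025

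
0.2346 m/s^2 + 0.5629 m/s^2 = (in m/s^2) 0.7975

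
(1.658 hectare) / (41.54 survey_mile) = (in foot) 0.8137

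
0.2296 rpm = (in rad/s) 0.02404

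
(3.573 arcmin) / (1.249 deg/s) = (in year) 1.512e-09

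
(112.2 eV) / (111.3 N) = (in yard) 1.766e-19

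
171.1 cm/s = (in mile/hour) 3.827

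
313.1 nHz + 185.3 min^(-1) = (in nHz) 3.088e+09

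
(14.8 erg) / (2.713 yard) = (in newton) 5.966e-07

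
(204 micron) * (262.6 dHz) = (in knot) 0.01041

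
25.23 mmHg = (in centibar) 3.364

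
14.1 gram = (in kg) 0.0141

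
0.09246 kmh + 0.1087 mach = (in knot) 72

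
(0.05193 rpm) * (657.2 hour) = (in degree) 7.372e+05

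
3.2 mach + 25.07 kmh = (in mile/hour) 2453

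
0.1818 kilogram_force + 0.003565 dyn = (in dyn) 1.783e+05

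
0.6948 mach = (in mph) 529.2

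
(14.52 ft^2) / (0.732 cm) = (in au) 1.232e-09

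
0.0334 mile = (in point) 1.524e+05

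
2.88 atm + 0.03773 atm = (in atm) 2.918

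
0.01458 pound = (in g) 6.613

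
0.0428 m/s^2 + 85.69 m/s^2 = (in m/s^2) 85.73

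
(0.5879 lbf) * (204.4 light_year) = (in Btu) 4.793e+15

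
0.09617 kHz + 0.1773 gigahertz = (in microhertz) 1.773e+14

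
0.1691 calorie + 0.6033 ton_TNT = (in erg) 2.524e+16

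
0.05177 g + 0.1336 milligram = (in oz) 0.001831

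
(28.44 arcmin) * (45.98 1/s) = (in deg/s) 21.79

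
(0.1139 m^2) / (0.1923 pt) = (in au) 1.122e-08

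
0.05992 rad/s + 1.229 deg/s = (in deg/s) 4.662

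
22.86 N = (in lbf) 5.139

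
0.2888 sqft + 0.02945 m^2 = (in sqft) 0.6058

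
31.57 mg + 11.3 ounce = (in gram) 320.4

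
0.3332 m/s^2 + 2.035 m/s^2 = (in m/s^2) 2.368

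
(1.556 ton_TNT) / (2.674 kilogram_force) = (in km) 2.483e+05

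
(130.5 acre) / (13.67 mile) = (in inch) 945.1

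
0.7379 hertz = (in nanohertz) 7.379e+08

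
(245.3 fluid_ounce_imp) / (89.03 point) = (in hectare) 2.219e-05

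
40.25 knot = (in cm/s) 2071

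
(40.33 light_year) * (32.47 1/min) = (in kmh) 7.433e+17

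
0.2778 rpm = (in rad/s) 0.02909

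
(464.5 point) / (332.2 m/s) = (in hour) 1.37e-07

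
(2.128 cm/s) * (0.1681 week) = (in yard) 2366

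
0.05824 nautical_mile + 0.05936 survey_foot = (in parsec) 3.496e-15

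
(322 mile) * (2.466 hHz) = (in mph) 2.859e+08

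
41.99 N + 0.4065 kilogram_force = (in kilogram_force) 4.688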